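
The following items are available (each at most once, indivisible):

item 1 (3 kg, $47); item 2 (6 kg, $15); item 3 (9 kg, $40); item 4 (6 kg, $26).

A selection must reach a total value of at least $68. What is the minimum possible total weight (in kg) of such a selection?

Subsets with value ≥ 68, sorted by total weight:
- item 1+item 4: weight 9, value 73
- item 1+item 3: weight 12, value 87
- item 1+item 2+item 4: weight 15, value 88
Minimum weight: 9 kg.

9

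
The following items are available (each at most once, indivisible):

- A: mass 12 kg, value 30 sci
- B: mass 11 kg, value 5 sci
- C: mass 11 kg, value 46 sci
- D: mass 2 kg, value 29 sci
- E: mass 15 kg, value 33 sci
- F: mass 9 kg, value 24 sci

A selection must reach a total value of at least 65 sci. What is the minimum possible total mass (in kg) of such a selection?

Subsets with value ≥ 65, sorted by total mass:
- C+D: mass 13, value 75
- C+F: mass 20, value 70
- C+D+F: mass 22, value 99
Minimum mass: 13 kg.

13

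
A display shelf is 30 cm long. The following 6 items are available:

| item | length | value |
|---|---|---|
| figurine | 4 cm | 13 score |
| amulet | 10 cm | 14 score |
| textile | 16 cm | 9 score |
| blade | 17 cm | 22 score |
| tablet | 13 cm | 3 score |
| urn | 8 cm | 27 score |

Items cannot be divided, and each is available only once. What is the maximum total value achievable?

62 score

Check high-value combinations within 30 cm:
- figurine+blade+urn: length 4+17+8=29, value 13+22+27=62
- figurine+amulet+urn: length 4+10+8=22, value 13+14+27=54
- blade+urn: length 17+8=25, value 22+27=49
- figurine+textile+urn: length 4+16+8=28, value 13+9+27=49
- figurine+tablet+urn: length 4+13+8=25, value 13+3+27=43
Best: 62 score.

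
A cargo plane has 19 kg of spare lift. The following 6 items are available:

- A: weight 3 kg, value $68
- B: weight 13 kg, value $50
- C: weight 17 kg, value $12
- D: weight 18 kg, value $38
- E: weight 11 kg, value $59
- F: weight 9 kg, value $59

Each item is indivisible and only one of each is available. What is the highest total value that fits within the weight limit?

Check high-value combinations within 19 kg:
- A+F: weight 3+9=12, value 68+59=127
- A+E: weight 3+11=14, value 68+59=127
- A+B: weight 3+13=16, value 68+50=118
- A: weight 3, value 68
- F: weight 9, value 59
Best: $127.

$127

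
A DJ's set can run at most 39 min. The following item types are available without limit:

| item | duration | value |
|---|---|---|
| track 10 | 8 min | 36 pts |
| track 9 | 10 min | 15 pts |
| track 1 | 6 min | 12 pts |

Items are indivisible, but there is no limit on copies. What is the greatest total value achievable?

156 pts

Best value-per-unit is track 10 at 36/8; filling with it alone gives 4×36 = 144.
Optimal mix: 4×track 10 + 1×track 1 → duration 38, value 156.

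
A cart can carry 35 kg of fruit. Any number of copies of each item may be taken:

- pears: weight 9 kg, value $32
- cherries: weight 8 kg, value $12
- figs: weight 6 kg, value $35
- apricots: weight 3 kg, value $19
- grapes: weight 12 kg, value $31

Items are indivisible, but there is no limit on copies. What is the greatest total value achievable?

$209

Best value-per-unit is apricots at 19/3, and filling with it alone uses weight 11×3=33. No mix of the others beats 11×19 = 209.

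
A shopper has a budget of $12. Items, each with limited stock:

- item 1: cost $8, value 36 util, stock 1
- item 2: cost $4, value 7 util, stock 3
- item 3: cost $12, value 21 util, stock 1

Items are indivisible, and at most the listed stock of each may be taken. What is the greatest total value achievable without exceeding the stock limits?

Best selections within cost 12 and stock limits:
- 1×item 1 + 1×item 2: cost 12, value 43
- 1×item 1: cost 8, value 36
- 1×item 3: cost 12, value 21
Best: 43 util.

43 util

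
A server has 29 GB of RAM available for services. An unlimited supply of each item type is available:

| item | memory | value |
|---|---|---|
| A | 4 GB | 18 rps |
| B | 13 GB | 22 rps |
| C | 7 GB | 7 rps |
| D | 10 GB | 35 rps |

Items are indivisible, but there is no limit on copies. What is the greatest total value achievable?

126 rps

Best value-per-unit is A at 18/4, and filling with it alone uses memory 7×4=28. No mix of the others beats 7×18 = 126.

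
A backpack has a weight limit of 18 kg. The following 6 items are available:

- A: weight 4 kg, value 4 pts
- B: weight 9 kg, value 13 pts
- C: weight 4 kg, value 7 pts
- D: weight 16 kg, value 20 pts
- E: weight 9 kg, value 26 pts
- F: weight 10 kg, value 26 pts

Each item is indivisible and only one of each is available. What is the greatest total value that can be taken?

39 pts

Check high-value combinations within 18 kg:
- B+E: weight 9+9=18, value 13+26=39
- A+C+E: weight 4+4+9=17, value 4+7+26=37
- A+C+F: weight 4+4+10=18, value 4+7+26=37
Best: 39 pts.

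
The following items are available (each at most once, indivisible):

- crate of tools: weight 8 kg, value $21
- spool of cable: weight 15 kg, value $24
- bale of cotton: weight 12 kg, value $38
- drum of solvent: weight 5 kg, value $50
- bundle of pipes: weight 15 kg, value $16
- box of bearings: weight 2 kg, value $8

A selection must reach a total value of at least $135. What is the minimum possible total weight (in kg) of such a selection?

42

Subsets with value ≥ 135, sorted by total weight:
- crate of tools+spool of cable+bale of cotton+drum of solvent+box of bearings: weight 42, value 141
- spool of cable+bale of cotton+drum of solvent+bundle of pipes+box of bearings: weight 49, value 136
- crate of tools+spool of cable+bale of cotton+drum of solvent+bundle of pipes: weight 55, value 149
- crate of tools+spool of cable+bale of cotton+drum of solvent+bundle of pipes+box of bearings: weight 57, value 157
Minimum weight: 42 kg.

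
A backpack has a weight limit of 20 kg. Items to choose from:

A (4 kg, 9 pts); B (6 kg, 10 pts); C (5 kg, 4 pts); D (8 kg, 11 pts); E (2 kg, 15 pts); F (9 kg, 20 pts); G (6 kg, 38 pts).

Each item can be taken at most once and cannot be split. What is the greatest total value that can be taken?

73 pts

Check high-value combinations within 20 kg:
- E+F+G: weight 2+9+6=17, value 15+20+38=73
- A+D+E+G: weight 4+8+2+6=20, value 9+11+15+38=73
- A+B+E+G: weight 4+6+2+6=18, value 9+10+15+38=72
Best: 73 pts.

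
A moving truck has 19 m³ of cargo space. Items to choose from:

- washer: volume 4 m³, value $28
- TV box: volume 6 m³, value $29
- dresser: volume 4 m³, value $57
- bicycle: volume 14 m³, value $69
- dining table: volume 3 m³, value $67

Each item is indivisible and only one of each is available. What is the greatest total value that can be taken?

This is a 0/1 knapsack; check combinations near the capacity.
- washer+TV box+dresser+dining table: volume 4+6+4+3=17, value 28+29+57+67=181
- TV box+dresser+dining table: volume 6+4+3=13, value 29+57+67=153
- washer+dresser+dining table: volume 4+4+3=11, value 28+57+67=152
Best: $181.

$181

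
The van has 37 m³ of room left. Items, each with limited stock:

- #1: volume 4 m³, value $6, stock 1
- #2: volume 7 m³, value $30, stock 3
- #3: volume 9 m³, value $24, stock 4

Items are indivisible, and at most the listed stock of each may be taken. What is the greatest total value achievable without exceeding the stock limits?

Top feasible selections:
- 1×#1 + 3×#2 + 1×#3: volume 34, value 120
- 3×#2 + 1×#3: volume 30, value 114
Best: $120.

$120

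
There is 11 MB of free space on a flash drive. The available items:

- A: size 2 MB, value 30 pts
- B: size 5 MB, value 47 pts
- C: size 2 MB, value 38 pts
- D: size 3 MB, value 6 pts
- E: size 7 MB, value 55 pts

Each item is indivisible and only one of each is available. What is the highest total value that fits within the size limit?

This is a 0/1 knapsack; check combinations near the capacity.
- A+C+E: size 2+2+7=11, value 30+38+55=123
- A+B+C: size 2+5+2=9, value 30+47+38=115
- C+E: size 2+7=9, value 38+55=93
- B+C+D: size 5+2+3=10, value 47+38+6=91
- B+C: size 5+2=7, value 47+38=85
Best: 123 pts.

123 pts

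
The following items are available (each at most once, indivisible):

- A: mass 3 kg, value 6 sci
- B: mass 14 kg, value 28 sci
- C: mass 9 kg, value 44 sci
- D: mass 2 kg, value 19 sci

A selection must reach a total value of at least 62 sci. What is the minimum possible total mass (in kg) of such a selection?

11

Subsets with value ≥ 62, sorted by total mass:
- C+D: mass 11, value 63
- A+C+D: mass 14, value 69
- B+C: mass 23, value 72
- B+C+D: mass 25, value 91
Minimum mass: 11 kg.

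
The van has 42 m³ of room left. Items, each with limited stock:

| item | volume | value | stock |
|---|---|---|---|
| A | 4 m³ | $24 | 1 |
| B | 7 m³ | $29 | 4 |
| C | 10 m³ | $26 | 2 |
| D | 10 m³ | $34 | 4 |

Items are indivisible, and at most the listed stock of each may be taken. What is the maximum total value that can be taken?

Best selections within volume 42 and stock limits:
- 1×A + 4×B + 1×D: volume 42, value 174
- 1×A + 4×B + 1×C: volume 42, value 166
- 3×B + 2×D: volume 41, value 155
Best: $174.

$174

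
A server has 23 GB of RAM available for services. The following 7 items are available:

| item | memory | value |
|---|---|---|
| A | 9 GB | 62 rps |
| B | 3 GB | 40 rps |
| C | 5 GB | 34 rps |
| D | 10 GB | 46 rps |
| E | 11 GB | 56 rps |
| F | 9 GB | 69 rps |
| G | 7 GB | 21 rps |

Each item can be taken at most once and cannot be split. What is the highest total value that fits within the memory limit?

This is a 0/1 knapsack; check combinations near the capacity.
- A+B+F: memory 9+3+9=21, value 62+40+69=171
- A+C+F: memory 9+5+9=23, value 62+34+69=165
- B+E+F: memory 3+11+9=23, value 40+56+69=165
Best: 171 rps.

171 rps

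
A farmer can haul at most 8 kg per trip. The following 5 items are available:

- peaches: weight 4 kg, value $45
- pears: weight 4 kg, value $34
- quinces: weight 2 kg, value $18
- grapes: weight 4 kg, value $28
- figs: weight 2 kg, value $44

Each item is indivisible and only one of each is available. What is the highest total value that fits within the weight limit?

Check high-value combinations within 8 kg:
- peaches+quinces+figs: weight 4+2+2=8, value 45+18+44=107
- pears+quinces+figs: weight 4+2+2=8, value 34+18+44=96
- quinces+grapes+figs: weight 2+4+2=8, value 18+28+44=90
- peaches+figs: weight 4+2=6, value 45+44=89
- peaches+pears: weight 4+4=8, value 45+34=79
Best: $107.

$107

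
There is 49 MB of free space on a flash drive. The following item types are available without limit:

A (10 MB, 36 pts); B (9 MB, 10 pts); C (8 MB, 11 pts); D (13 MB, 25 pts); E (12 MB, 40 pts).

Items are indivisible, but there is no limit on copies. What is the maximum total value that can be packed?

Best value-per-unit is A at 36/10; filling with it alone gives 4×36 = 144.
Optimal mix: 4×E → size 48, value 160.

160 pts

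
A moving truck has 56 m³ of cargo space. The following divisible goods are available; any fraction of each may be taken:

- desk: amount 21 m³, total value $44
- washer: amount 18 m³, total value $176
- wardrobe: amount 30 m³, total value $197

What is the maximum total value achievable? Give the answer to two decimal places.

Take in order of value per unit:
- washer (176/18 per unit): all 18 → value 176, running total 176.00
- wardrobe (197/30 per unit): all 30 → value 197, running total 373.00
- desk (44/21 per unit): 8 of 21 → value 8×44/21 = 16.7619, running total 389.76
Total 389.76.

389.76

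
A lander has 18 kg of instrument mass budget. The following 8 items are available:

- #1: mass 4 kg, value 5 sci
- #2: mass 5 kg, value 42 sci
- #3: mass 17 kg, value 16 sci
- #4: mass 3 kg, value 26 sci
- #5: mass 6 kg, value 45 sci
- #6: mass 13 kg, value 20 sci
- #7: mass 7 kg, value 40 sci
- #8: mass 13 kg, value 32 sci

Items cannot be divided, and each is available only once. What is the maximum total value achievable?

127 sci

Check high-value combinations within 18 kg:
- #2+#5+#7: mass 5+6+7=18, value 42+45+40=127
- #1+#2+#4+#5: mass 4+5+3+6=18, value 5+42+26+45=118
- #2+#4+#5: mass 5+3+6=14, value 42+26+45=113
- #4+#5+#7: mass 3+6+7=16, value 26+45+40=111
- #2+#4+#7: mass 5+3+7=15, value 42+26+40=108
Best: 127 sci.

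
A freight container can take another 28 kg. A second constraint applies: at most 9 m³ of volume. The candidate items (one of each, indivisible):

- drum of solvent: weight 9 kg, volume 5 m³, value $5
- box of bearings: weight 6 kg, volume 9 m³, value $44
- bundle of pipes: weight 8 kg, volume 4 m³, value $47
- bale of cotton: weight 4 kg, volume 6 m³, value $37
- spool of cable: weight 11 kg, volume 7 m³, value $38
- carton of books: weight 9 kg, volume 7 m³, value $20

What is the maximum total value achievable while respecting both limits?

$52

Feasible sets respecting both limits:
- drum of solvent+bundle of pipes: weight 17, volume 9, value 52
- bundle of pipes: weight 8, volume 4, value 47
- box of bearings: weight 6, volume 9, value 44
Best: $52.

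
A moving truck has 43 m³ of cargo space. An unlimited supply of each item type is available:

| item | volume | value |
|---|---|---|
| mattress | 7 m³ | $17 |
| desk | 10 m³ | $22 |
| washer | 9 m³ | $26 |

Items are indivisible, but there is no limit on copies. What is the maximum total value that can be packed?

$121

Best value-per-unit is washer at 26/9; filling with it alone gives 4×26 = 104.
Optimal mix: 1×mattress + 4×washer → volume 43, value 121.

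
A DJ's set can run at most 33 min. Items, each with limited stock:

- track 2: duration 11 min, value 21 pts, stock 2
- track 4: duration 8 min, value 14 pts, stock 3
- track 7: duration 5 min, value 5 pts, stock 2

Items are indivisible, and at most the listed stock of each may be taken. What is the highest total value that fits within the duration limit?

56 pts

Best selections within duration 33 and stock limits:
- 2×track 2 + 1×track 4: duration 30, value 56
- 1×track 2 + 2×track 4 + 1×track 7: duration 32, value 54
- 2×track 2 + 2×track 7: duration 32, value 52
Best: 56 pts.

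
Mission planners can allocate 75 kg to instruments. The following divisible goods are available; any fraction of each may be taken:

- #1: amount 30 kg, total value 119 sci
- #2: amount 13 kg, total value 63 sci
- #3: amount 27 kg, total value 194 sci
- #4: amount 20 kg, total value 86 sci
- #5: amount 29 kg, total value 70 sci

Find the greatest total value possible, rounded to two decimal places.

Take in order of value per unit:
- #3 (194/27 per unit): all 27 → value 194, running total 194.00
- #2 (63/13 per unit): all 13 → value 63, running total 257.00
- #4 (86/20 per unit): all 20 → value 86, running total 343.00
- #1 (119/30 per unit): 15 of 30 → value 15×119/30 = 59.5000, running total 402.50
Total 402.50.

402.50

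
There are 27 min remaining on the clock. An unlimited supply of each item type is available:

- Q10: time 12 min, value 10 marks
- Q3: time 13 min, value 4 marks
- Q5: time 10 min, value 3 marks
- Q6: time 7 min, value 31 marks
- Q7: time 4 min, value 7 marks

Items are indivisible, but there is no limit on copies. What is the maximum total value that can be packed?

100 marks

Best value-per-unit is Q6 at 31/7; filling with it alone gives 3×31 = 93.
Optimal mix: 3×Q6 + 1×Q7 → time 25, value 100.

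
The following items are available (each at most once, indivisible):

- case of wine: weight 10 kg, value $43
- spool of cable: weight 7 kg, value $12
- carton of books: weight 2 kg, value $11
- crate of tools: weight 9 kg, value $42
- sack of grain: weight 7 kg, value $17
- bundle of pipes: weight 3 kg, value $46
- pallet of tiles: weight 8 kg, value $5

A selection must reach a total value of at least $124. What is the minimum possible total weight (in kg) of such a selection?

22

Subsets with value ≥ 124, sorted by total weight:
- case of wine+crate of tools+bundle of pipes: weight 22, value 131
- case of wine+carton of books+crate of tools+bundle of pipes: weight 24, value 142
- spool of cable+carton of books+crate of tools+sack of grain+bundle of pipes: weight 28, value 128
Minimum weight: 22 kg.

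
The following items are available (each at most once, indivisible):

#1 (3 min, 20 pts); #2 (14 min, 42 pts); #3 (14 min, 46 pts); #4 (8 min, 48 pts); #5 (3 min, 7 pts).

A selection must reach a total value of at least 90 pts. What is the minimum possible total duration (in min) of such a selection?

Subsets with value ≥ 90, sorted by total duration:
- #3+#4: duration 22, value 94
- #2+#4: duration 22, value 90
- #1+#3+#4: duration 25, value 114
- #1+#2+#4: duration 25, value 110
Minimum duration: 22 min.

22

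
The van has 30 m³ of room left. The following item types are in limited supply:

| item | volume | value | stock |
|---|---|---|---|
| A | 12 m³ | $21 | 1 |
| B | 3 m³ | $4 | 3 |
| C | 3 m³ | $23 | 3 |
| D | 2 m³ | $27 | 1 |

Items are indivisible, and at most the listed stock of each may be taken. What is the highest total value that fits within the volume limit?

$125

Top feasible selections:
- 1×A + 2×B + 3×C + 1×D: volume 29, value 125
- 1×A + 1×B + 3×C + 1×D: volume 26, value 121
- 1×A + 3×C + 1×D: volume 23, value 117
Best: $125.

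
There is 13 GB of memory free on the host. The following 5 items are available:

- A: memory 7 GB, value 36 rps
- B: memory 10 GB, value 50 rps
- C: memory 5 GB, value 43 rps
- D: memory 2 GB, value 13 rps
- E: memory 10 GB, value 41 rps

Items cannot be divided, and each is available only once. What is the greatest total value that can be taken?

Check high-value combinations within 13 GB:
- A+C: memory 7+5=12, value 36+43=79
- B+D: memory 10+2=12, value 50+13=63
- C+D: memory 5+2=7, value 43+13=56
- D+E: memory 2+10=12, value 13+41=54
- B: memory 10, value 50
Best: 79 rps.

79 rps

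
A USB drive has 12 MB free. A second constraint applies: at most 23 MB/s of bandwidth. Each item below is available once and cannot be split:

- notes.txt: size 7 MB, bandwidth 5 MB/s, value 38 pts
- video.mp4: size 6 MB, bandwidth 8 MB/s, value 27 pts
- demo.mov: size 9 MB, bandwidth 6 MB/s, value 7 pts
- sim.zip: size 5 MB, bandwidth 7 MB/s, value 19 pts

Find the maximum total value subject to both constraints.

57 pts

Feasible sets respecting both limits:
- notes.txt+sim.zip: size 12, bandwidth 12, value 57
- video.mp4+sim.zip: size 11, bandwidth 15, value 46
- notes.txt: size 7, bandwidth 5, value 38
Best: 57 pts.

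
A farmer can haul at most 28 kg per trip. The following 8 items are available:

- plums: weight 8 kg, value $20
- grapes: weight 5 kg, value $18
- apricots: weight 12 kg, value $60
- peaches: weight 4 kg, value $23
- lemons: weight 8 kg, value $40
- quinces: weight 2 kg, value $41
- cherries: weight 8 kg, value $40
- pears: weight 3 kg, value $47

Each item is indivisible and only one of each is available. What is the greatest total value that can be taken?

$191

Check high-value combinations within 28 kg:
- peaches+lemons+quinces+cherries+pears: weight 4+8+2+8+3=25, value 23+40+41+40+47=191
- grapes+apricots+peaches+quinces+pears: weight 5+12+4+2+3=26, value 18+60+23+41+47=189
- apricots+lemons+quinces+pears: weight 12+8+2+3=25, value 60+40+41+47=188
- apricots+quinces+cherries+pears: weight 12+2+8+3=25, value 60+41+40+47=188
Best: $191.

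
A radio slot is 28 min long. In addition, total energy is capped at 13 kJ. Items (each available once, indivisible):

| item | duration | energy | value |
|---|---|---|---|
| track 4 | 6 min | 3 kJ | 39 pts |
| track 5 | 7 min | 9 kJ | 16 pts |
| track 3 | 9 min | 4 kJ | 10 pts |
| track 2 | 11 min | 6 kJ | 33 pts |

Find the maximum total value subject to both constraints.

Feasible sets respecting both limits:
- track 4+track 3+track 2: duration 26, energy 13, value 82
- track 4+track 2: duration 17, energy 9, value 72
- track 4+track 5: duration 13, energy 12, value 55
Best: 82 pts.

82 pts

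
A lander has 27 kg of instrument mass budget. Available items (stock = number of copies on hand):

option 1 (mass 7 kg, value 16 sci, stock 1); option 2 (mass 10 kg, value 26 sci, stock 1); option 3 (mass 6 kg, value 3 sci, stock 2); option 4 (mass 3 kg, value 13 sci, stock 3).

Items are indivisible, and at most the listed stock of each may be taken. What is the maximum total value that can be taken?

81 sci

Top feasible selections:
- 1×option 1 + 1×option 2 + 3×option 4: mass 26, value 81
- 1×option 1 + 1×option 2 + 2×option 4: mass 23, value 68
Best: 81 sci.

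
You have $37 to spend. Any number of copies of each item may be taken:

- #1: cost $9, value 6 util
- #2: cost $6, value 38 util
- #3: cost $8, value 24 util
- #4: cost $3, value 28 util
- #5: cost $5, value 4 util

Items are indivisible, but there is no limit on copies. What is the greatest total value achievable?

336 util

Best value-per-unit is #4 at 28/3, and filling with it alone uses cost 12×3=36. No mix of the others beats 12×28 = 336.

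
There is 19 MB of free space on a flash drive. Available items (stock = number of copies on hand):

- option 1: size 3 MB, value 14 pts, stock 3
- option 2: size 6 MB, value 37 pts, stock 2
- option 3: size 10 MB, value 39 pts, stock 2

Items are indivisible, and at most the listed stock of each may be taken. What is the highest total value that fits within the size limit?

Best selections within size 19 and stock limits:
- 2×option 1 + 2×option 2: size 18, value 102
- 1×option 1 + 1×option 2 + 1×option 3: size 19, value 90
- 1×option 1 + 2×option 2: size 15, value 88
- 3×option 1 + 1×option 3: size 19, value 81
Best: 102 pts.

102 pts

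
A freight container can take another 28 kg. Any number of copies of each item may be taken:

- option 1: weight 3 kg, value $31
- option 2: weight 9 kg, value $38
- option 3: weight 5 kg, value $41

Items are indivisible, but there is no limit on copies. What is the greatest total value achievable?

$279

Best value-per-unit is option 1 at 31/3, and filling with it alone uses weight 9×3=27. No mix of the others beats 9×31 = 279.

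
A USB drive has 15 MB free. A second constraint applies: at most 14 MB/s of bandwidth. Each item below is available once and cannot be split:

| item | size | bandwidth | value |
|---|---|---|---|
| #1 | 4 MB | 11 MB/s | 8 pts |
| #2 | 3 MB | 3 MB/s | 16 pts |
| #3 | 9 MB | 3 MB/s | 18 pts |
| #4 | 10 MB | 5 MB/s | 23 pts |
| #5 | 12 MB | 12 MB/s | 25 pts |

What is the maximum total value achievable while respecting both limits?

39 pts

Feasible sets respecting both limits:
- #2+#4: size 13, bandwidth 8, value 39
- #2+#3: size 12, bandwidth 6, value 34
- #1+#3: size 13, bandwidth 14, value 26
- #5: size 12, bandwidth 12, value 25
Best: 39 pts.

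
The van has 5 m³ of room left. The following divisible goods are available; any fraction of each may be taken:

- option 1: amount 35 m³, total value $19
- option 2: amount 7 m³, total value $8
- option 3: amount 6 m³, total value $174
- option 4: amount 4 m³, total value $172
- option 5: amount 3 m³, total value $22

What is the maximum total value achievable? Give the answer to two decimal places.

Take in order of value per unit:
- option 4 (172/4 per unit): all 4 → value 172, running total 172.00
- option 3 (174/6 per unit): 1 of 6 → value 1×174/6 = 29.0000, running total 201.00
Total 201.00.

201.00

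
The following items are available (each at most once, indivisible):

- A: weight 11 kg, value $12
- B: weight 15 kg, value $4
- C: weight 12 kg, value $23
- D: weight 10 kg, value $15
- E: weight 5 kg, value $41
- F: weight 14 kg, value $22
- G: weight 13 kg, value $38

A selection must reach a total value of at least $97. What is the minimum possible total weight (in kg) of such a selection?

Subsets with value ≥ 97, sorted by total weight:
- C+E+G: weight 30, value 102
- E+F+G: weight 32, value 101
- A+D+E+G: weight 39, value 106
Minimum weight: 30 kg.

30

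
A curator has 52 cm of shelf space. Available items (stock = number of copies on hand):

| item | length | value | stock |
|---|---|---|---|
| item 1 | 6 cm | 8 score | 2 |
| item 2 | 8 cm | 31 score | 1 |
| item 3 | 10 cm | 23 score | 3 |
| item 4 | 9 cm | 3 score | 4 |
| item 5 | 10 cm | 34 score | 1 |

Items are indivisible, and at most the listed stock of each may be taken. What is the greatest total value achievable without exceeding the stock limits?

Top feasible selections:
- 1×item 2 + 3×item 3 + 1×item 5: length 48, value 134
- 2×item 1 + 1×item 2 + 2×item 3 + 1×item 5: length 50, value 127
- 1×item 1 + 1×item 2 + 2×item 3 + 1×item 5: length 44, value 119
- 2×item 1 + 3×item 3 + 1×item 5: length 52, value 119
Best: 134 score.

134 score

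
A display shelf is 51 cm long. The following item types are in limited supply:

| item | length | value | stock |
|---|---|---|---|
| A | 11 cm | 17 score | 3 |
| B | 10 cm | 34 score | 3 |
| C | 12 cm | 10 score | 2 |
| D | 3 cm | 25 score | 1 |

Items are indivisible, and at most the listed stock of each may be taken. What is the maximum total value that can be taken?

144 score

Best selections within length 51 and stock limits:
- 1×A + 3×B + 1×D: length 44, value 144
- 3×B + 1×C + 1×D: length 45, value 137
- 3×B + 1×D: length 33, value 127
- 2×A + 2×B + 1×D: length 45, value 127
Best: 144 score.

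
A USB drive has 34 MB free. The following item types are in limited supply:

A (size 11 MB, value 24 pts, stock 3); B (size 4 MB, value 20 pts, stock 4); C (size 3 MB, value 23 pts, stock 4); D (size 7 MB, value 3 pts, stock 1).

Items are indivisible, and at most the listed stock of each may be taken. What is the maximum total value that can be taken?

172 pts

Top feasible selections:
- 4×B + 4×C: size 28, value 172
- 1×A + 2×B + 4×C: size 31, value 156
- 3×B + 4×C + 1×D: size 31, value 155
Best: 172 pts.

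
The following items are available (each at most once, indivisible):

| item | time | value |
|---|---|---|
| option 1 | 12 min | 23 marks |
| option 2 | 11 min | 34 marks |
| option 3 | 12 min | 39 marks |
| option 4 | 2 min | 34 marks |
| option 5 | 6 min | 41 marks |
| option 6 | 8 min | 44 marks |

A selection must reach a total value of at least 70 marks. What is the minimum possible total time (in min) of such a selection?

8

Subsets with value ≥ 70, sorted by total time:
- option 4+option 5: time 8, value 75
- option 4+option 6: time 10, value 78
- option 5+option 6: time 14, value 85
- option 3+option 4: time 14, value 73
Minimum time: 8 min.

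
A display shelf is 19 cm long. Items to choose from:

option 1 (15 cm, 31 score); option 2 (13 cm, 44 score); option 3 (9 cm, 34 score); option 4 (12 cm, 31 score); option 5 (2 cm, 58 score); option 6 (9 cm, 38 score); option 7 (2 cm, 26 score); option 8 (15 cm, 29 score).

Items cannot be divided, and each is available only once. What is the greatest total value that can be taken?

This is a 0/1 knapsack; check combinations near the capacity.
- option 2+option 5+option 7: length 13+2+2=17, value 44+58+26=128
- option 5+option 6+option 7: length 2+9+2=13, value 58+38+26=122
- option 3+option 5+option 7: length 9+2+2=13, value 34+58+26=118
Best: 128 score.

128 score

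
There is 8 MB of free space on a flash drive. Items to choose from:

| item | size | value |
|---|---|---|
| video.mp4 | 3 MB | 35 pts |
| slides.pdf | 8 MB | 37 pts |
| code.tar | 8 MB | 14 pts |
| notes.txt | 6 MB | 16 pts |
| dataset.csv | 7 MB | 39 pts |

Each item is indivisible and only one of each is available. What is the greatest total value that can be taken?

This is a 0/1 knapsack; check combinations near the capacity.
- dataset.csv: size 7, value 39
- slides.pdf: size 8, value 37
- video.mp4: size 3, value 35
Best: 39 pts.

39 pts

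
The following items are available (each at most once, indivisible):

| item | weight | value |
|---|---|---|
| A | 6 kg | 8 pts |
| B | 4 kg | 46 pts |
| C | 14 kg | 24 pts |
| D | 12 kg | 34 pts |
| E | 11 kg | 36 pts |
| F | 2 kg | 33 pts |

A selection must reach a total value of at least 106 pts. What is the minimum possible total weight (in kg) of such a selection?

17

Subsets with value ≥ 106, sorted by total weight:
- B+E+F: weight 17, value 115
- B+D+F: weight 18, value 113
Minimum weight: 17 kg.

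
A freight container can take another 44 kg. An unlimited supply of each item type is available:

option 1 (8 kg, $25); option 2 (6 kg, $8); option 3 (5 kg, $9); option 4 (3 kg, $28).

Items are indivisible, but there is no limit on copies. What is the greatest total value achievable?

Best value-per-unit is option 4 at 28/3, and filling with it alone uses weight 14×3=42. No mix of the others beats 14×28 = 392.

$392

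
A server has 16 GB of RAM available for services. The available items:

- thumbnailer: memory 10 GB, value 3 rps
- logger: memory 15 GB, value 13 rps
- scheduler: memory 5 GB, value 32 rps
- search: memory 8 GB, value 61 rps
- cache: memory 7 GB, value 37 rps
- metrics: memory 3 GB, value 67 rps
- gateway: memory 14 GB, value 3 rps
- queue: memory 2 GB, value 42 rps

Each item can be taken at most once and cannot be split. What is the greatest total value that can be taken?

Check high-value combinations within 16 GB:
- search+metrics+queue: memory 8+3+2=13, value 61+67+42=170
- scheduler+search+metrics: memory 5+8+3=16, value 32+61+67=160
- cache+metrics+queue: memory 7+3+2=12, value 37+67+42=146
- scheduler+metrics+queue: memory 5+3+2=10, value 32+67+42=141
- scheduler+cache+metrics: memory 5+7+3=15, value 32+37+67=136
Best: 170 rps.

170 rps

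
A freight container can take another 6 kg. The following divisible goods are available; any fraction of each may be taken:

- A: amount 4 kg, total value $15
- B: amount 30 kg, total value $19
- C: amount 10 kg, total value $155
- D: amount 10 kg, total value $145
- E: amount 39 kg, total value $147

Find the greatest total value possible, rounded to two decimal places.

Take in order of value per unit:
- C (155/10 per unit): 6 of 10 → value 6×155/10 = 93.0000, running total 93.00
Total 93.00.

93.00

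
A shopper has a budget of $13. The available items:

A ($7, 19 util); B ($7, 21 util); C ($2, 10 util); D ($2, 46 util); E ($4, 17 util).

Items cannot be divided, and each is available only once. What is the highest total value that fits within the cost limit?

84 util

Check high-value combinations within $13:
- B+D+E: cost 7+2+4=13, value 21+46+17=84
- A+D+E: cost 7+2+4=13, value 19+46+17=82
- B+C+D: cost 7+2+2=11, value 21+10+46=77
- A+C+D: cost 7+2+2=11, value 19+10+46=75
Best: 84 util.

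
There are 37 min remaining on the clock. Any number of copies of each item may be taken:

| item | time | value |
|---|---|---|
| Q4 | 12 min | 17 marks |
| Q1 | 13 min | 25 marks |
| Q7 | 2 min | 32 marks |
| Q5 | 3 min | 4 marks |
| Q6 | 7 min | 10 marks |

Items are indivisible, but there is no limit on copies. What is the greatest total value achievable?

Best value-per-unit is Q7 at 32/2, and filling with it alone uses time 18×2=36. No mix of the others beats 18×32 = 576.

576 marks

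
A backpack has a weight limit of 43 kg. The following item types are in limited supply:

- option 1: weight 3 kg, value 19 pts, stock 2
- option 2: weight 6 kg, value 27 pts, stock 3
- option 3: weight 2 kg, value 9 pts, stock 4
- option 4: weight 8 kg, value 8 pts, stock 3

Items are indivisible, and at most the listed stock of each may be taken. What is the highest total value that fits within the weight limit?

163 pts

Top feasible selections:
- 2×option 1 + 3×option 2 + 4×option 3 + 1×option 4: weight 40, value 163
- 2×option 1 + 3×option 2 + 4×option 3: weight 32, value 155
- 2×option 1 + 3×option 2 + 3×option 3 + 1×option 4: weight 38, value 154
- 2×option 1 + 3×option 2 + 3×option 3: weight 30, value 146
Best: 163 pts.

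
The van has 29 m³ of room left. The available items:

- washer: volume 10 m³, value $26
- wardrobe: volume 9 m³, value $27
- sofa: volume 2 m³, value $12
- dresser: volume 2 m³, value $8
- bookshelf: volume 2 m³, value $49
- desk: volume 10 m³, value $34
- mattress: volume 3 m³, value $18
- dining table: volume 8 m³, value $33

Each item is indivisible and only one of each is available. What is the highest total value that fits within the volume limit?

This is a 0/1 knapsack; check combinations near the capacity.
- sofa+dresser+bookshelf+desk+mattress+dining table: volume 2+2+2+10+3+8=27, value 12+8+49+34+18+33=154
- wardrobe+sofa+dresser+bookshelf+desk+mattress: volume 9+2+2+2+10+3=28, value 27+12+8+49+34+18=148
- wardrobe+sofa+dresser+bookshelf+mattress+dining table: volume 9+2+2+2+3+8=26, value 27+12+8+49+18+33=147
Best: $154.

$154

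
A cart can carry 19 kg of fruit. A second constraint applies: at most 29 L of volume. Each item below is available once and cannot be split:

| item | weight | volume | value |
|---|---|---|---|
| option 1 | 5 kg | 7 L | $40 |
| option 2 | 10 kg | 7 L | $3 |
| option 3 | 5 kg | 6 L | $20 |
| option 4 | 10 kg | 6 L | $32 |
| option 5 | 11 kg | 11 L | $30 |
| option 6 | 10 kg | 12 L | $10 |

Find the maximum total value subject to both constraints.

$72

Feasible sets respecting both limits:
- option 1+option 4: weight 15, volume 13, value 72
- option 1+option 5: weight 16, volume 18, value 70
- option 1+option 3: weight 10, volume 13, value 60
Best: $72.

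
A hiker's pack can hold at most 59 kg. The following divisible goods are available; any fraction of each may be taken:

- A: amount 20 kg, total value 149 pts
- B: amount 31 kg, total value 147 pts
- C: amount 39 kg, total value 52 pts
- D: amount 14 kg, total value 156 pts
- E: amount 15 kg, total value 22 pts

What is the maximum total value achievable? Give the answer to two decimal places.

423.55

Take in order of value per unit:
- D (156/14 per unit): all 14 → value 156, running total 156.00
- A (149/20 per unit): all 20 → value 149, running total 305.00
- B (147/31 per unit): 25 of 31 → value 25×147/31 = 118.5484, running total 423.55
Total 423.55.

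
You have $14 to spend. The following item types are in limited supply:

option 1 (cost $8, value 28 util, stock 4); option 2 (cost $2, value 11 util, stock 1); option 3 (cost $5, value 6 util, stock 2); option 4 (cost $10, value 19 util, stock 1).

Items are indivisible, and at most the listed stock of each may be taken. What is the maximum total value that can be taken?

39 util

Best selections within cost 14 and stock limits:
- 1×option 1 + 1×option 2: cost 10, value 39
- 1×option 1 + 1×option 3: cost 13, value 34
- 1×option 2 + 1×option 4: cost 12, value 30
Best: 39 util.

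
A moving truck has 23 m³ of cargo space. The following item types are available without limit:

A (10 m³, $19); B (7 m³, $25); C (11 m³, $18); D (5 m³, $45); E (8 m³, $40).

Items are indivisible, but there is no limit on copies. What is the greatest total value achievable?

Best value-per-unit is D at 45/5, and filling with it alone uses volume 4×5=20. No mix of the others beats 4×45 = 180.

$180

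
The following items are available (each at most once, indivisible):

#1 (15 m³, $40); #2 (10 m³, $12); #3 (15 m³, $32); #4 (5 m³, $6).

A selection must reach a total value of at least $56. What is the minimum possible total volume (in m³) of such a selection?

30

Subsets with value ≥ 56, sorted by total volume:
- #1+#3: volume 30, value 72
- #1+#2+#4: volume 30, value 58
- #1+#3+#4: volume 35, value 78
- #1+#2+#3: volume 40, value 84
Minimum volume: 30 m³.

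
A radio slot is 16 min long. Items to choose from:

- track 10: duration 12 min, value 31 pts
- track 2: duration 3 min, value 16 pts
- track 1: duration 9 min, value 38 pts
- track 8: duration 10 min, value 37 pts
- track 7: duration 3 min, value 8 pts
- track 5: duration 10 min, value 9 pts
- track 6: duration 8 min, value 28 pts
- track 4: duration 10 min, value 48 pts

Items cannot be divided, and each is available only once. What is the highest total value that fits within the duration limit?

72 pts

This is a 0/1 knapsack; check combinations near the capacity.
- track 2+track 7+track 4: duration 3+3+10=16, value 16+8+48=72
- track 2+track 4: duration 3+10=13, value 16+48=64
- track 2+track 1+track 7: duration 3+9+3=15, value 16+38+8=62
Best: 72 pts.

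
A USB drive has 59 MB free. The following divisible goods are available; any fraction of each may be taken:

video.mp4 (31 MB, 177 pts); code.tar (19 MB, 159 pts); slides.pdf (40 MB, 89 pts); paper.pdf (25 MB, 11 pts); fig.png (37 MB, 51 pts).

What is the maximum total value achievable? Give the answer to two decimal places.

356.03

Take in order of value per unit:
- code.tar (159/19 per unit): all 19 → value 159, running total 159.00
- video.mp4 (177/31 per unit): all 31 → value 177, running total 336.00
- slides.pdf (89/40 per unit): 9 of 40 → value 9×89/40 = 20.0250, running total 356.03
Total 356.03.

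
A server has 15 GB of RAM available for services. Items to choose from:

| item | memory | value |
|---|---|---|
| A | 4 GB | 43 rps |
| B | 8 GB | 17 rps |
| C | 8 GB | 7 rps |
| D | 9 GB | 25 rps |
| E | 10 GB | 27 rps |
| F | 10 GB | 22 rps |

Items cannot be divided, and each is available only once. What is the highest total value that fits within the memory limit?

70 rps

This is a 0/1 knapsack; check combinations near the capacity.
- A+E: memory 4+10=14, value 43+27=70
- A+D: memory 4+9=13, value 43+25=68
- A+F: memory 4+10=14, value 43+22=65
Best: 70 rps.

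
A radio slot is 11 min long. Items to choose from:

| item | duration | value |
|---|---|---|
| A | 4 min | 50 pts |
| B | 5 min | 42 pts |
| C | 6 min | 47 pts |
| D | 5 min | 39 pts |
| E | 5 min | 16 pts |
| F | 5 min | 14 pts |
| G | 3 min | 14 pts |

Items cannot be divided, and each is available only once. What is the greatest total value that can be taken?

97 pts

Check high-value combinations within 11 min:
- A+C: duration 4+6=10, value 50+47=97
- A+B: duration 4+5=9, value 50+42=92
- A+D: duration 4+5=9, value 50+39=89
Best: 97 pts.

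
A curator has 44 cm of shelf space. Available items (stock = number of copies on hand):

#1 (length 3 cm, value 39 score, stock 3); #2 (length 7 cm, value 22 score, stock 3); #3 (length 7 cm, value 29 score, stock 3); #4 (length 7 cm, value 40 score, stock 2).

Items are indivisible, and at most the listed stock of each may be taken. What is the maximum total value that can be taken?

284 score

Top feasible selections:
- 3×#1 + 3×#3 + 2×#4: length 44, value 284
- 3×#1 + 1×#2 + 2×#3 + 2×#4: length 44, value 277
- 3×#1 + 2×#2 + 1×#3 + 2×#4: length 44, value 270
Best: 284 score.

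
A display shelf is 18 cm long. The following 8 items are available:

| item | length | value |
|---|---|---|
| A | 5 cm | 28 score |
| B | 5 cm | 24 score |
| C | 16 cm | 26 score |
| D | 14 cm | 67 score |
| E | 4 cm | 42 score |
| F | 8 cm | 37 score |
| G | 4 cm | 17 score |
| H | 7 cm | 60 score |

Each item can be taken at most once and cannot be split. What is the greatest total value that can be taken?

130 score

Check high-value combinations within 18 cm:
- A+E+H: length 5+4+7=16, value 28+42+60=130
- B+E+H: length 5+4+7=16, value 24+42+60=126
- E+G+H: length 4+4+7=15, value 42+17+60=119
Best: 130 score.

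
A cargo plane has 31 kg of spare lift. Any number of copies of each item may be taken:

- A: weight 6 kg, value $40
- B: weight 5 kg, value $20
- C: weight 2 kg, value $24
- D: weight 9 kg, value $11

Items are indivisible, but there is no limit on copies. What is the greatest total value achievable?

Best value-per-unit is C at 24/2, and filling with it alone uses weight 15×2=30. No mix of the others beats 15×24 = 360.

$360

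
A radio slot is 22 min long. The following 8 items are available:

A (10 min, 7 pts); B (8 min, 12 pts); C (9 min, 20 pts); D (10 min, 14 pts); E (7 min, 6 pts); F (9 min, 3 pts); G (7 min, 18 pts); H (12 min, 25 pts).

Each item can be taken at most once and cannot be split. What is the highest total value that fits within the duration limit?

45 pts

This is a 0/1 knapsack; check combinations near the capacity.
- C+H: duration 9+12=21, value 20+25=45
- G+H: duration 7+12=19, value 18+25=43
- D+H: duration 10+12=22, value 14+25=39
- C+G: duration 9+7=16, value 20+18=38
Best: 45 pts.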